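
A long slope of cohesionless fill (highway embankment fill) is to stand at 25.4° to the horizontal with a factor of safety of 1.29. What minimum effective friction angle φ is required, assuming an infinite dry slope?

φ = 31.5°

FS = tanφ/tanβ ⇒ tanφ = FS · tanβ = 1.29 · tan25.4° = 0.6125
φ = arctan(0.6125) = 31.49°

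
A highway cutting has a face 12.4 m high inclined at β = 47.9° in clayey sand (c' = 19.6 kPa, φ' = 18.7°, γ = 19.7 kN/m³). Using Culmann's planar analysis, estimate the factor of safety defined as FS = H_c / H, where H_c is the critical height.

H_c = (4c'/γ) · sinβ cosφ' / [1 − cos(β − φ')]
    = (4·19.6/19.7) · sin47.9°·cos18.7° / [1 − cos29.2°]
    = 3.980 · 0.7028 / 0.1271 = 22.01 m
FS = H_c / H = 22.01 / 12.4 = 1.775

FS = 1.77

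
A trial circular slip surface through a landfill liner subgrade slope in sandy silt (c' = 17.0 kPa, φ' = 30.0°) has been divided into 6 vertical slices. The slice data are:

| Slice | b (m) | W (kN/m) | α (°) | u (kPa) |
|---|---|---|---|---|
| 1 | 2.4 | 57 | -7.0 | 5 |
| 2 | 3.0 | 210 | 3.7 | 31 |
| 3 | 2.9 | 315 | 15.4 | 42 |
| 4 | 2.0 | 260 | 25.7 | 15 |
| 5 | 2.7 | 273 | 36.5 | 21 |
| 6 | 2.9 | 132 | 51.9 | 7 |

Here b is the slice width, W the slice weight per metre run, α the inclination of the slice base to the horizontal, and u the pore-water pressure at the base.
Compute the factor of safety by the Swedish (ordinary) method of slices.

Ordinary method of slices: FS = Σ[c'·Δl_i + (W_i cosα_i − u_i·Δl_i)·tanφ'] / Σ W_i sinα_i, with Δl_i = b_i / cosα_i.
Slice 1: Δl = 2.4/cos(-7.0°) = 2.418 m; N'_1 = 57·cos(-7.0°) − 5·2.418 = 44.5; c'Δl = 41.11; W sinα = -6.9
Slice 2: Δl = 3.0/cos3.7° = 3.006 m; N'_2 = 210·cos3.7° − 31·3.006 = 116.4; c'Δl = 51.11; W sinα = 13.6
Slice 3: Δl = 2.9/cos15.4° = 3.008 m; N'_3 = 315·cos15.4° − 42·3.008 = 177.4; c'Δl = 51.14; W sinα = 83.7
Slice 4: Δl = 2.0/cos25.7° = 2.220 m; N'_4 = 260·cos25.7° − 15·2.220 = 201.0; c'Δl = 37.73; W sinα = 112.8
Slice 5: Δl = 2.7/cos36.5° = 3.359 m; N'_5 = 273·cos36.5° − 21·3.359 = 148.9; c'Δl = 57.10; W sinα = 162.4
Slice 6: Δl = 2.9/cos51.9° = 4.700 m; N'_6 = 132·cos51.9° − 7·4.700 = 48.5; c'Δl = 79.90; W sinα = 103.9
Σc'Δl = 318.1 kN/m; ΣN' = 736.7 kN/m; ΣW sinα = 469.3 kN/m
Resisting = 318.1 + 736.7·tan30.0° = 318.1 + 425.3 = 743.4 kN/m
FS = 743.4 / 469.3 = 1.584

FS = 1.58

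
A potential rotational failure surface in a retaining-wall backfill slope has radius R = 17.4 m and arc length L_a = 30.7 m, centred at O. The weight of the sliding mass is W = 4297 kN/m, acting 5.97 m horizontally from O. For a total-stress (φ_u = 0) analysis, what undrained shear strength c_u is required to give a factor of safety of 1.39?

c_u = 66.8 kPa

FS = c_u·L_a·R / (W·d), so c_u = FS·W·d / (L_a·R).
c_u = 1.39·4297·5.97 / (30.70·17.4) = 35657.8 / 534.18 = 66.75 kPa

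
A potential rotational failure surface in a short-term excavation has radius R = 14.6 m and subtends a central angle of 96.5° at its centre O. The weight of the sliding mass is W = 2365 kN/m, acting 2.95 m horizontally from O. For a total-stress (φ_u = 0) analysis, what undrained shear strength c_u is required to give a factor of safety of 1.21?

c_u = 23.5 kPa

FS = c_u·L_a·R / (W·d), so c_u = FS·W·d / (L_a·R).
Arc length L_a = R·θ = 14.6·(96.5°·π/180) = 14.6·1.6842 = 24.59 m
c_u = 1.21·2365·2.95 / (24.59·14.6) = 8441.9 / 359.01 = 23.51 kPa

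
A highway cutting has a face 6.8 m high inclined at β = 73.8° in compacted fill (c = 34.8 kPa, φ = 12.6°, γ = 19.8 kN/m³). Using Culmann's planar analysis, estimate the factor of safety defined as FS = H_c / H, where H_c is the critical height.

FS = 1.87

H_c = (4c/γ) · sinβ cosφ / [1 − cos(β − φ)]
    = (4·34.8/19.8) · sin73.8°·cos12.6° / [1 − cos61.2°]
    = 7.030 · 0.9372 / 0.5182 = 12.71 m
FS = H_c / H = 12.71 / 6.8 = 1.870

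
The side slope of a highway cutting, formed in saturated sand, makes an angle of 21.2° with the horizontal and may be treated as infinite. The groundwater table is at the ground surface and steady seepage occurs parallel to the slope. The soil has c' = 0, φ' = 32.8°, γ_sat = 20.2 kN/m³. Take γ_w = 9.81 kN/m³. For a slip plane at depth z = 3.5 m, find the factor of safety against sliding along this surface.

FS = 0.85

With seepage parallel to the slope and the water table at the surface, the effective normal stress on the slip plane uses the buoyant unit weight γ' = γ_sat − γ_w while the driving shear stress uses γ_sat:
FS = [c' + γ' z cos²β tanφ'] / [γ_sat z sinβ cosβ]
(For c' = 0 this reduces to FS = (γ'/γ_sat)·tanφ'/tanβ.)
γ' = 20.2 − 9.81 = 10.39 kN/m³
Numerator = 0.0 + 10.39·3.5·cos²21.2°·tan32.8° = 0.0 + 10.39·3.5·0.8692·0.6445 = 20.371 kPa
Denominator = 20.2·3.5·sin21.2°·cos21.2° = 20.2·3.5·0.3616·0.9323 = 23.837 kPa
FS = 20.371 / 23.837 = 0.855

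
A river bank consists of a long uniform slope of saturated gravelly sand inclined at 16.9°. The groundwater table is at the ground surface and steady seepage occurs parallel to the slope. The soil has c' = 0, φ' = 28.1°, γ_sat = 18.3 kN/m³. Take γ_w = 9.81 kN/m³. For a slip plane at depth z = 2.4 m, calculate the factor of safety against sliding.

With seepage parallel to the slope and the water table at the surface, the effective normal stress on the slip plane uses the buoyant unit weight γ' = γ_sat − γ_w while the driving shear stress uses γ_sat:
FS = [c' + γ' z cos²β tanφ'] / [γ_sat z sinβ cosβ]
(For c' = 0 this reduces to FS = (γ'/γ_sat)·tanφ'/tanβ.)
γ' = 18.3 − 9.81 = 8.49 kN/m³
Numerator = 0.0 + 8.49·2.4·cos²16.9°·tan28.1° = 0.0 + 8.49·2.4·0.9155·0.5340 = 9.960 kPa
Denominator = 18.3·2.4·sin16.9°·cos16.9° = 18.3·2.4·0.2907·0.9568 = 12.216 kPa
FS = 9.960 / 12.216 = 0.815

FS = 0.82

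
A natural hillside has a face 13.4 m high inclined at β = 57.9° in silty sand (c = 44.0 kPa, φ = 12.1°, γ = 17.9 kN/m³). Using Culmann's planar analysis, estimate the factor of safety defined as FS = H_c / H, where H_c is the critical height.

H_c = (4c/γ) · sinβ cosφ / [1 − cos(β − φ)]
    = (4·44.0/17.9) · sin57.9°·cos12.1° / [1 − cos45.8°]
    = 9.832 · 0.8283 / 0.3028 = 26.89 m
FS = H_c / H = 26.89 / 13.4 = 2.007

FS = 2.01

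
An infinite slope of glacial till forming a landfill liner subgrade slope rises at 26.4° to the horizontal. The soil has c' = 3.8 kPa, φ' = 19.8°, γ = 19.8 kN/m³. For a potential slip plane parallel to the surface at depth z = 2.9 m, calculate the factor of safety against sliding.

For an infinite slope with a slip plane parallel to the surface (no pore pressure): FS = [c' + γz cos²β tanφ'] / [γz sinβ cosβ].
γz = 19.8·2.9 = 57.42 kN/m²
Numerator = 3.8 + 57.42·cos²26.4°·tan19.8° = 3.8 + 57.42·0.8023·0.3600 = 20.386 kPa
Denominator = 57.42·sin26.4°·cos26.4° = 57.42·0.4446·0.8957 = 22.868 kPa
FS = 20.386 / 22.868 = 0.891

FS = 0.89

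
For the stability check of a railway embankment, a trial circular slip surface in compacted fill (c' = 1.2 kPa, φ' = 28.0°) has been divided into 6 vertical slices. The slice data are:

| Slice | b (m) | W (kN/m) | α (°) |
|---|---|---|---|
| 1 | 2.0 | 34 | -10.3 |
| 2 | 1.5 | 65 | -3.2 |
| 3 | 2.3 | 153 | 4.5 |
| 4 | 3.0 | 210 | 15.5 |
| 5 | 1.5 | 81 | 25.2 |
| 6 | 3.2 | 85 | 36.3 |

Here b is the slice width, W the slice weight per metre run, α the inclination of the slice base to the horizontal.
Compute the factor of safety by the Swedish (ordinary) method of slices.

FS = 2.33

Ordinary method of slices: FS = Σ[c'·Δl_i + (W_i cosα_i)·tanφ'] / Σ W_i sinα_i, with Δl_i = b_i / cosα_i.
Slice 1: Δl = 2.0/cos(-10.3°) = 2.033 m; N'_1 = 34·cos(-10.3°) = 33.5; c'Δl = 2.44; W sinα = -6.1
Slice 2: Δl = 1.5/cos(-3.2°) = 1.502 m; N'_2 = 65·cos(-3.2°) = 64.9; c'Δl = 1.80; W sinα = -3.6
Slice 3: Δl = 2.3/cos4.5° = 2.307 m; N'_3 = 153·cos4.5° = 152.5; c'Δl = 2.77; W sinα = 12.0
Slice 4: Δl = 3.0/cos15.5° = 3.113 m; N'_4 = 210·cos15.5° = 202.4; c'Δl = 3.74; W sinα = 56.1
Slice 5: Δl = 1.5/cos25.2° = 1.658 m; N'_5 = 81·cos25.2° = 73.3; c'Δl = 1.99; W sinα = 34.5
Slice 6: Δl = 3.2/cos36.3° = 3.971 m; N'_6 = 85·cos36.3° = 68.5; c'Δl = 4.76; W sinα = 50.3
Σc'Δl = 17.5 kN/m; ΣN' = 595.0 kN/m; ΣW sinα = 143.2 kN/m
Resisting = 17.5 + 595.0·tan28.0° = 17.5 + 316.4 = 333.9 kN/m
FS = 333.9 / 143.2 = 2.331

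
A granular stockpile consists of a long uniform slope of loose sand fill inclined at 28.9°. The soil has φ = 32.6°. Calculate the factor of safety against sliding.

For a dry cohesionless infinite slope the factor of safety is FS = tanφ / tanβ.
FS = tan32.6° / tan28.9° = 0.6395 / 0.5520 = 1.159

FS = 1.16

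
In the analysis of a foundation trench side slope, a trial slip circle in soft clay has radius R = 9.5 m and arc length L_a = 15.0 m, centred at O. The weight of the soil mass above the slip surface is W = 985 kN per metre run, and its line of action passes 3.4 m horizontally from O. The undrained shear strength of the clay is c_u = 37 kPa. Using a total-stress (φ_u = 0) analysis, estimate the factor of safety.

Taking moments about the centre O, the resisting moment is provided by the undrained shear strength acting along the arc:
M_R = c_u·L_a·R = 37·15.00·9.5 = 5272.5 kN·m/m
M_D = W·d = 985·3.4 = 3349.0 kN·m/m
FS = M_R / M_D = 5272.5 / 3349.0 = 1.574

FS = 1.57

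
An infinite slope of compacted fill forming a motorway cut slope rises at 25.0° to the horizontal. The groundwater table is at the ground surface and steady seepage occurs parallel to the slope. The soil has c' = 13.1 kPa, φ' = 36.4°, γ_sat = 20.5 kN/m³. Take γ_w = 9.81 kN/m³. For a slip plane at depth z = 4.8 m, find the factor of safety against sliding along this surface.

FS = 1.17

With seepage parallel to the slope and the water table at the surface, the effective normal stress on the slip plane uses the buoyant unit weight γ' = γ_sat − γ_w while the driving shear stress uses γ_sat:
FS = [c' + γ' z cos²β tanφ'] / [γ_sat z sinβ cosβ]
γ' = 20.5 − 9.81 = 10.69 kN/m³
Numerator = 13.1 + 10.69·4.8·cos²25.0°·tan36.4° = 13.1 + 10.69·4.8·0.8214·0.7373 = 44.174 kPa
Denominator = 20.5·4.8·sin25.0°·cos25.0° = 20.5·4.8·0.4226·0.9063 = 37.689 kPa
FS = 44.174 / 37.689 = 1.172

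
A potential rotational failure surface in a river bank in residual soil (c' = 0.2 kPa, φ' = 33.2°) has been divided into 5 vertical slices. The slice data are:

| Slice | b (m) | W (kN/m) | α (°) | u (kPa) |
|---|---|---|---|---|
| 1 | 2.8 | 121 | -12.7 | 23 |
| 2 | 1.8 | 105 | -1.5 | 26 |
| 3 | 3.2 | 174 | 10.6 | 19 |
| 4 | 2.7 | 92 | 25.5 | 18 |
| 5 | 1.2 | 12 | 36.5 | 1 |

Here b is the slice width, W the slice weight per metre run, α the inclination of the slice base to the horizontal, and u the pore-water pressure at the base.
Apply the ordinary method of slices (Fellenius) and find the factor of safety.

Ordinary method of slices: FS = Σ[c'·Δl_i + (W_i cosα_i − u_i·Δl_i)·tanφ'] / Σ W_i sinα_i, with Δl_i = b_i / cosα_i.
Slice 1: Δl = 2.8/cos(-12.7°) = 2.870 m; N'_1 = 121·cos(-12.7°) − 23·2.870 = 52.0; c'Δl = 0.57; W sinα = -26.6
Slice 2: Δl = 1.8/cos(-1.5°) = 1.801 m; N'_2 = 105·cos(-1.5°) − 26·1.801 = 58.1; c'Δl = 0.36; W sinα = -2.7
Slice 3: Δl = 3.2/cos10.6° = 3.256 m; N'_3 = 174·cos10.6° − 19·3.256 = 109.2; c'Δl = 0.65; W sinα = 32.0
Slice 4: Δl = 2.7/cos25.5° = 2.991 m; N'_4 = 92·cos25.5° − 18·2.991 = 29.2; c'Δl = 0.60; W sinα = 39.6
Slice 5: Δl = 1.2/cos36.5° = 1.493 m; N'_5 = 12·cos36.5° − 1·1.493 = 8.2; c'Δl = 0.30; W sinα = 7.1
Σc'Δl = 2.5 kN/m; ΣN' = 256.7 kN/m; ΣW sinα = 49.4 kN/m
Resisting = 2.5 + 256.7·tan33.2° = 2.5 + 168.0 = 170.5 kN/m
FS = 170.5 / 49.4 = 3.450

FS = 3.45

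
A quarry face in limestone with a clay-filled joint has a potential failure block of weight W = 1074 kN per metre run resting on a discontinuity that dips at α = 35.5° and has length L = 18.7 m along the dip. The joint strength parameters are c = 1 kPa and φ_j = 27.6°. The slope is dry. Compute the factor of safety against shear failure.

FS = 0.76

Resolving the block weight along and normal to the plane and applying the Mohr–Coulomb strength on the joint:
N' = W cosα = 1074·cos35.5° = 874.4 kN/m
Driving force T = W sinα = 1074·sin35.5° = 623.7 kN/m
Resisting force R = c·L + N'·tanφ_j = 1·18.7 + 874.4·tan27.6° = 18.7 + 457.1 = 475.8 kN/m
FS = R / T = 475.8 / 623.7 = 0.763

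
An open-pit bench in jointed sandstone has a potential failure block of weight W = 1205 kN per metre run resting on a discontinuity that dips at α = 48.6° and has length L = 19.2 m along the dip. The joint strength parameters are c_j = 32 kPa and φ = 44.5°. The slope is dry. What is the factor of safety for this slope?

Resolving the block weight along and normal to the plane and applying the Mohr–Coulomb strength on the joint:
N' = W cosα = 1205·cos48.6° = 796.9 kN/m
Driving force T = W sinα = 1205·sin48.6° = 903.9 kN/m
Resisting force R = c_j·L + N'·tanφ = 32·19.2 + 796.9·tan44.5° = 614.4 + 783.1 = 1397.5 kN/m
FS = R / T = 1397.5 / 903.9 = 1.546

FS = 1.55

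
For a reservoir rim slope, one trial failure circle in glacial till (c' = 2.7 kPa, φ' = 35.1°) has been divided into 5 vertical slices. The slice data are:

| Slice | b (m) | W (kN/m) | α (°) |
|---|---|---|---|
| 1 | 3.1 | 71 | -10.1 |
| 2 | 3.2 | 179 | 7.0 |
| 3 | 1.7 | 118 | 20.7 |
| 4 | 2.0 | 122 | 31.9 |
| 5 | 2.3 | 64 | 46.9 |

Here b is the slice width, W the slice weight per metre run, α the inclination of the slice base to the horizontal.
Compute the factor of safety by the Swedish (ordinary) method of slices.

FS = 2.42

Ordinary method of slices: FS = Σ[c'·Δl_i + (W_i cosα_i)·tanφ'] / Σ W_i sinα_i, with Δl_i = b_i / cosα_i.
Slice 1: Δl = 3.1/cos(-10.1°) = 3.149 m; N'_1 = 71·cos(-10.1°) = 69.9; c'Δl = 8.50; W sinα = -12.5
Slice 2: Δl = 3.2/cos7.0° = 3.224 m; N'_2 = 179·cos7.0° = 177.7; c'Δl = 8.70; W sinα = 21.8
Slice 3: Δl = 1.7/cos20.7° = 1.817 m; N'_3 = 118·cos20.7° = 110.4; c'Δl = 4.91; W sinα = 41.7
Slice 4: Δl = 2.0/cos31.9° = 2.356 m; N'_4 = 122·cos31.9° = 103.6; c'Δl = 6.36; W sinα = 64.5
Slice 5: Δl = 2.3/cos46.9° = 3.366 m; N'_5 = 64·cos46.9° = 43.7; c'Δl = 9.09; W sinα = 46.7
Σc'Δl = 37.6 kN/m; ΣN' = 505.3 kN/m; ΣW sinα = 162.3 kN/m
Resisting = 37.6 + 505.3·tan35.1° = 37.6 + 355.1 = 392.7 kN/m
FS = 392.7 / 162.3 = 2.420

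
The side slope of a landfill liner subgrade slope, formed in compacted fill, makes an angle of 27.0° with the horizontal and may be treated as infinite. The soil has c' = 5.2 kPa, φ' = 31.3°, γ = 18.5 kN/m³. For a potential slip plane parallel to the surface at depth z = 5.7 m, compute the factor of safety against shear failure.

For an infinite slope with a slip plane parallel to the surface (no pore pressure): FS = [c' + γz cos²β tanφ'] / [γz sinβ cosβ].
γz = 18.5·5.7 = 105.45 kN/m²
Numerator = 5.2 + 105.45·cos²27.0°·tan31.3° = 5.2 + 105.45·0.7939·0.6080 = 56.100 kPa
Denominator = 105.45·sin27.0°·cos27.0° = 105.45·0.4540·0.8910 = 42.655 kPa
FS = 56.100 / 42.655 = 1.315

FS = 1.32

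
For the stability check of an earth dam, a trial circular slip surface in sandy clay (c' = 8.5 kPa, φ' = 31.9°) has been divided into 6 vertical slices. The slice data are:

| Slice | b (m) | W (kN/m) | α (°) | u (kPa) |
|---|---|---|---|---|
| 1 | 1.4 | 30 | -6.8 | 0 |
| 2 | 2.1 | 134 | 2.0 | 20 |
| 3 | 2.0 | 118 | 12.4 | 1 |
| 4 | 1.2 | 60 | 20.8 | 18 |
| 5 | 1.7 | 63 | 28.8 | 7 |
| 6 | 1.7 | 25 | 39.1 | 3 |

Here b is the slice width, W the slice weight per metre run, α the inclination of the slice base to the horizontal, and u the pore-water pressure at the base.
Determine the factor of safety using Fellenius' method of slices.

FS = 3.13

Ordinary method of slices: FS = Σ[c'·Δl_i + (W_i cosα_i − u_i·Δl_i)·tanφ'] / Σ W_i sinα_i, with Δl_i = b_i / cosα_i.
Slice 1: Δl = 1.4/cos(-6.8°) = 1.410 m; N'_1 = 30·cos(-6.8°) − 0·1.410 = 29.8; c'Δl = 11.98; W sinα = -3.6
Slice 2: Δl = 2.1/cos2.0° = 2.101 m; N'_2 = 134·cos2.0° − 20·2.101 = 91.9; c'Δl = 17.86; W sinα = 4.7
Slice 3: Δl = 2.0/cos12.4° = 2.048 m; N'_3 = 118·cos12.4° − 1·2.048 = 113.2; c'Δl = 17.41; W sinα = 25.3
Slice 4: Δl = 1.2/cos20.8° = 1.284 m; N'_4 = 60·cos20.8° − 18·1.284 = 33.0; c'Δl = 10.91; W sinα = 21.3
Slice 5: Δl = 1.7/cos28.8° = 1.940 m; N'_5 = 63·cos28.8° − 7·1.940 = 41.6; c'Δl = 16.49; W sinα = 30.4
Slice 6: Δl = 1.7/cos39.1° = 2.191 m; N'_6 = 25·cos39.1° − 3·2.191 = 12.8; c'Δl = 18.62; W sinα = 15.8
Σc'Δl = 93.3 kN/m; ΣN' = 322.3 kN/m; ΣW sinα = 93.9 kN/m
Resisting = 93.3 + 322.3·tan31.9° = 93.3 + 200.6 = 293.9 kN/m
FS = 293.9 / 93.9 = 3.130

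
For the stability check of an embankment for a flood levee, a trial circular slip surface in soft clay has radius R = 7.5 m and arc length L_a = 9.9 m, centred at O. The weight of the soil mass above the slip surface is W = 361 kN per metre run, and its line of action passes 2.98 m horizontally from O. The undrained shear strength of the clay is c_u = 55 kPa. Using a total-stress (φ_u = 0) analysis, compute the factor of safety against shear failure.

Taking moments about the centre O, the resisting moment is provided by the undrained shear strength acting along the arc:
M_R = c_u·L_a·R = 55·9.90·7.5 = 4083.8 kN·m/m
M_D = W·d = 361·2.98 = 1075.8 kN·m/m
FS = M_R / M_D = 4083.8 / 1075.8 = 3.796

FS = 3.80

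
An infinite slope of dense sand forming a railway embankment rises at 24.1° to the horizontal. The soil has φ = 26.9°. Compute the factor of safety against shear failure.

For a dry cohesionless infinite slope the factor of safety is FS = tanφ / tanβ.
FS = tan26.9° / tan24.1° = 0.5073 / 0.4473 = 1.134

FS = 1.13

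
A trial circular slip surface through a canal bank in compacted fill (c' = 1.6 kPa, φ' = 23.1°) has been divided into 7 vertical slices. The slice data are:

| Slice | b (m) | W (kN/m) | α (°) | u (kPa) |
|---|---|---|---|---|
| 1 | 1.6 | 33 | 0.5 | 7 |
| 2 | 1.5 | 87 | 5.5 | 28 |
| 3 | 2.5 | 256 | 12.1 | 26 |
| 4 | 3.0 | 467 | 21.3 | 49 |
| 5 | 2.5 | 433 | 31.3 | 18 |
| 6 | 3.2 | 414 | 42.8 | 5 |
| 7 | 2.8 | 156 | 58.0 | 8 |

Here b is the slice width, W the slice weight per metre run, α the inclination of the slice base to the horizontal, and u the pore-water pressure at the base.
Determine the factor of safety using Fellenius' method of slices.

Ordinary method of slices: FS = Σ[c'·Δl_i + (W_i cosα_i − u_i·Δl_i)·tanφ'] / Σ W_i sinα_i, with Δl_i = b_i / cosα_i.
Slice 1: Δl = 1.6/cos0.5° = 1.600 m; N'_1 = 33·cos0.5° − 7·1.600 = 21.8; c'Δl = 2.56; W sinα = 0.3
Slice 2: Δl = 1.5/cos5.5° = 1.507 m; N'_2 = 87·cos5.5° − 28·1.507 = 44.4; c'Δl = 2.41; W sinα = 8.3
Slice 3: Δl = 2.5/cos12.1° = 2.557 m; N'_3 = 256·cos12.1° − 26·2.557 = 183.8; c'Δl = 4.09; W sinα = 53.7
Slice 4: Δl = 3.0/cos21.3° = 3.220 m; N'_4 = 467·cos21.3° − 49·3.220 = 277.3; c'Δl = 5.15; W sinα = 169.6
Slice 5: Δl = 2.5/cos31.3° = 2.926 m; N'_5 = 433·cos31.3° − 18·2.926 = 317.3; c'Δl = 4.68; W sinα = 225.0
Slice 6: Δl = 3.2/cos42.8° = 4.361 m; N'_6 = 414·cos42.8° − 5·4.361 = 282.0; c'Δl = 6.98; W sinα = 281.3
Slice 7: Δl = 2.8/cos58.0° = 5.284 m; N'_7 = 156·cos58.0° − 8·5.284 = 40.4; c'Δl = 8.45; W sinα = 132.3
Σc'Δl = 34.3 kN/m; ΣN' = 1167.0 kN/m; ΣW sinα = 870.5 kN/m
Resisting = 34.3 + 1167.0·tan23.1° = 34.3 + 497.8 = 532.1 kN/m
FS = 532.1 / 870.5 = 0.611

FS = 0.61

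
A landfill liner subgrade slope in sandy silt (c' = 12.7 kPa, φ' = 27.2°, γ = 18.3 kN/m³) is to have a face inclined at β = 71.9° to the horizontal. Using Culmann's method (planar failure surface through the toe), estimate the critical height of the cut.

H_c = 8.11 m

Culmann's analysis gives the critical failure plane at α_cr = (β + φ')/2 = (71.9 + 27.2)/2 = 49.6°, and the critical height
H_c = (4c'/γ) · sinβ cosφ' / [1 − cos(β − φ')]
    = (4·12.7/18.3) · sin71.9°·cos27.2° / [1 − cos(44.7°)]
    = 2.776 · 0.9505·0.8894 / [1 − 0.7108]
    = 2.776 · 0.8454 / 0.2892
    = 8.11 m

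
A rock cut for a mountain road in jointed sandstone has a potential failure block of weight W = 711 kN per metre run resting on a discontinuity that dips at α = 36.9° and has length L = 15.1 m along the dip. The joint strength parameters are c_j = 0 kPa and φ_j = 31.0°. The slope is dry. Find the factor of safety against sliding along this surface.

Resolving the block weight along and normal to the plane and applying the Mohr–Coulomb strength on the joint:
N' = W cosα = 711·cos36.9° = 568.6 kN/m
Driving force T = W sinα = 711·sin36.9° = 426.9 kN/m
Resisting force R = c_j·L + N'·tanφ_j = 0·15.1 + 568.6·tan31.0° = 0.0 + 341.6 = 341.6 kN/m
FS = R / T = 341.6 / 426.9 = 0.800

FS = 0.80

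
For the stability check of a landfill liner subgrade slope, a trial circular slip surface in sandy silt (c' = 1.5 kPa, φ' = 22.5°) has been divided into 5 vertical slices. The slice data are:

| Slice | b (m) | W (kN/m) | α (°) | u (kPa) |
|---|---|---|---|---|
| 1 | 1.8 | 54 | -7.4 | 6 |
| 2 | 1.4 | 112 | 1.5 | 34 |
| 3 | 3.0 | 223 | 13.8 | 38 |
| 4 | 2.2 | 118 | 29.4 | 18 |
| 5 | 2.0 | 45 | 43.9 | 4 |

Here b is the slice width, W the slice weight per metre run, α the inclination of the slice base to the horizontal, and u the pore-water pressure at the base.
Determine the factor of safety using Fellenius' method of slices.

Ordinary method of slices: FS = Σ[c'·Δl_i + (W_i cosα_i − u_i·Δl_i)·tanφ'] / Σ W_i sinα_i, with Δl_i = b_i / cosα_i.
Slice 1: Δl = 1.8/cos(-7.4°) = 1.815 m; N'_1 = 54·cos(-7.4°) − 6·1.815 = 42.7; c'Δl = 2.72; W sinα = -7.0
Slice 2: Δl = 1.4/cos1.5° = 1.400 m; N'_2 = 112·cos1.5° − 34·1.400 = 64.3; c'Δl = 2.10; W sinα = 2.9
Slice 3: Δl = 3.0/cos13.8° = 3.089 m; N'_3 = 223·cos13.8° − 38·3.089 = 99.2; c'Δl = 4.63; W sinα = 53.2
Slice 4: Δl = 2.2/cos29.4° = 2.525 m; N'_4 = 118·cos29.4° − 18·2.525 = 57.3; c'Δl = 3.79; W sinα = 57.9
Slice 5: Δl = 2.0/cos43.9° = 2.776 m; N'_5 = 45·cos43.9° − 4·2.776 = 21.3; c'Δl = 4.16; W sinα = 31.2
Σc'Δl = 17.4 kN/m; ΣN' = 284.9 kN/m; ΣW sinα = 138.3 kN/m
Resisting = 17.4 + 284.9·tan22.5° = 17.4 + 118.0 = 135.4 kN/m
FS = 135.4 / 138.3 = 0.979

FS = 0.98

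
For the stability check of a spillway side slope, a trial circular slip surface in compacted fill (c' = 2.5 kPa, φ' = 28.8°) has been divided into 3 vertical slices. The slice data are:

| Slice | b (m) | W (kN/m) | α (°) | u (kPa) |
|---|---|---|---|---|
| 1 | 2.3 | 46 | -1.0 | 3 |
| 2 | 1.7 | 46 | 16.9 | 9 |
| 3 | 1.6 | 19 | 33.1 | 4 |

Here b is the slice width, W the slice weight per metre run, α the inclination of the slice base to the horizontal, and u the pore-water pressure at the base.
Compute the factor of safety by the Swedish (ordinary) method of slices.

FS = 2.46

Ordinary method of slices: FS = Σ[c'·Δl_i + (W_i cosα_i − u_i·Δl_i)·tanφ'] / Σ W_i sinα_i, with Δl_i = b_i / cosα_i.
Slice 1: Δl = 2.3/cos(-1.0°) = 2.300 m; N'_1 = 46·cos(-1.0°) − 3·2.300 = 39.1; c'Δl = 5.75; W sinα = -0.8
Slice 2: Δl = 1.7/cos16.9° = 1.777 m; N'_2 = 46·cos16.9° − 9·1.777 = 28.0; c'Δl = 4.44; W sinα = 13.4
Slice 3: Δl = 1.6/cos33.1° = 1.910 m; N'_3 = 19·cos33.1° − 4·1.910 = 8.3; c'Δl = 4.77; W sinα = 10.4
Σc'Δl = 15.0 kN/m; ΣN' = 75.4 kN/m; ΣW sinα = 22.9 kN/m
Resisting = 15.0 + 75.4·tan28.8° = 15.0 + 41.4 = 56.4 kN/m
FS = 56.4 / 22.9 = 2.459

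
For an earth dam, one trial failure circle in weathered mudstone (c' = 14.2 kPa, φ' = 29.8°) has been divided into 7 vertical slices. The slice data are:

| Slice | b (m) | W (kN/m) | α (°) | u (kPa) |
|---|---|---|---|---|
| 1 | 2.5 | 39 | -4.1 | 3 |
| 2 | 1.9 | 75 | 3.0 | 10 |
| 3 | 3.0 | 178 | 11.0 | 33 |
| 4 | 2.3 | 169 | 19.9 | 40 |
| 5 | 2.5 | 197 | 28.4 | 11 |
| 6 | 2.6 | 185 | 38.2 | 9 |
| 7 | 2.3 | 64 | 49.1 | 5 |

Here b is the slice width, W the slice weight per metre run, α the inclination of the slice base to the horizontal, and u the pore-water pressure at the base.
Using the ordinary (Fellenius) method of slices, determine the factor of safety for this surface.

FS = 1.62

Ordinary method of slices: FS = Σ[c'·Δl_i + (W_i cosα_i − u_i·Δl_i)·tanφ'] / Σ W_i sinα_i, with Δl_i = b_i / cosα_i.
Slice 1: Δl = 2.5/cos(-4.1°) = 2.506 m; N'_1 = 39·cos(-4.1°) − 3·2.506 = 31.4; c'Δl = 35.59; W sinα = -2.8
Slice 2: Δl = 1.9/cos3.0° = 1.903 m; N'_2 = 75·cos3.0° − 10·1.903 = 55.9; c'Δl = 27.02; W sinα = 3.9
Slice 3: Δl = 3.0/cos11.0° = 3.056 m; N'_3 = 178·cos11.0° − 33·3.056 = 73.9; c'Δl = 43.40; W sinα = 34.0
Slice 4: Δl = 2.3/cos19.9° = 2.446 m; N'_4 = 169·cos19.9° − 40·2.446 = 61.1; c'Δl = 34.73; W sinα = 57.5
Slice 5: Δl = 2.5/cos28.4° = 2.842 m; N'_5 = 197·cos28.4° − 11·2.842 = 142.0; c'Δl = 40.36; W sinα = 93.7
Slice 6: Δl = 2.6/cos38.2° = 3.308 m; N'_6 = 185·cos38.2° − 9·3.308 = 115.6; c'Δl = 46.98; W sinα = 114.4
Slice 7: Δl = 2.3/cos49.1° = 3.513 m; N'_7 = 64·cos49.1° − 5·3.513 = 24.3; c'Δl = 49.88; W sinα = 48.4
Σc'Δl = 278.0 kN/m; ΣN' = 504.2 kN/m; ΣW sinα = 349.1 kN/m
Resisting = 278.0 + 504.2·tan29.8° = 278.0 + 288.7 = 566.7 kN/m
FS = 566.7 / 349.1 = 1.623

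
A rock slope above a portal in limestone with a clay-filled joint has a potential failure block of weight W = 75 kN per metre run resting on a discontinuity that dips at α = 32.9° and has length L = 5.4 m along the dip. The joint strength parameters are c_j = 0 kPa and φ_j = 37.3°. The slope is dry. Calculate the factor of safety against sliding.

FS = 1.18

Resolving the block weight along and normal to the plane and applying the Mohr–Coulomb strength on the joint:
N' = W cosα = 75·cos32.9° = 63.0 kN/m
Driving force T = W sinα = 75·sin32.9° = 40.7 kN/m
Resisting force R = c_j·L + N'·tanφ_j = 0·5.4 + 63.0·tan37.3° = 0.0 + 48.0 = 48.0 kN/m
FS = R / T = 48.0 / 40.7 = 1.178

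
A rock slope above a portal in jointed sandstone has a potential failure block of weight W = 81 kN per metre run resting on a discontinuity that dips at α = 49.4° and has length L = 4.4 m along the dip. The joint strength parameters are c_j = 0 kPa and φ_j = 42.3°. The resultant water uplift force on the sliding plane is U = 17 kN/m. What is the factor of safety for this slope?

Resolving the block weight along and normal to the plane and applying the Mohr–Coulomb strength on the joint:
N' = W cosα − U = 81·cos49.4° − 17 = 35.7 kN/m
Driving force T = W sinα = 81·sin49.4° = 61.5 kN/m
Resisting force R = c_j·L + N'·tanφ_j = 0·4.4 + 35.7·tan42.3° = 0.0 + 32.5 = 32.5 kN/m
FS = R / T = 32.5 / 61.5 = 0.528

FS = 0.53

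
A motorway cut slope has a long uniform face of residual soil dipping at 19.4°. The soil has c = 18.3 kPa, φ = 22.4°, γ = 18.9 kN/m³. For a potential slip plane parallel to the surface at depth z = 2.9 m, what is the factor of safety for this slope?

For an infinite slope with a slip plane parallel to the surface (no pore pressure): FS = [c + γz cos²β tanφ] / [γz sinβ cosβ].
γz = 18.9·2.9 = 54.81 kN/m²
Numerator = 18.3 + 54.81·cos²19.4°·tan22.4° = 18.3 + 54.81·0.8897·0.4122 = 38.399 kPa
Denominator = 54.81·sin19.4°·cos19.4° = 54.81·0.3322·0.9432 = 17.172 kPa
FS = 38.399 / 17.172 = 2.236

FS = 2.24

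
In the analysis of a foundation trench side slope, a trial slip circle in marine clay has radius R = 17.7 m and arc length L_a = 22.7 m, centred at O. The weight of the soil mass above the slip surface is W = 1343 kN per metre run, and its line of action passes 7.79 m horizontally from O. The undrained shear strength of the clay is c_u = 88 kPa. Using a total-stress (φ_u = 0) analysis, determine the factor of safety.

Taking moments about the centre O, the resisting moment is provided by the undrained shear strength acting along the arc:
M_R = c_u·L_a·R = 88·22.70·17.7 = 35357.5 kN·m/m
M_D = W·d = 1343·7.79 = 10462.0 kN·m/m
FS = M_R / M_D = 35357.5 / 10462.0 = 3.380

FS = 3.38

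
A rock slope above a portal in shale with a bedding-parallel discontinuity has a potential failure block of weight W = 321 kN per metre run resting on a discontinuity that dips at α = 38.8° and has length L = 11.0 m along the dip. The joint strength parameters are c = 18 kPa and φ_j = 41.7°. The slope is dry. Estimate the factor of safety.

FS = 2.09

Resolving the block weight along and normal to the plane and applying the Mohr–Coulomb strength on the joint:
N' = W cosα = 321·cos38.8° = 250.2 kN/m
Driving force T = W sinα = 321·sin38.8° = 201.1 kN/m
Resisting force R = c·L + N'·tanφ_j = 18·11.0 + 250.2·tan41.7° = 198.0 + 222.9 = 420.9 kN/m
FS = R / T = 420.9 / 201.1 = 2.093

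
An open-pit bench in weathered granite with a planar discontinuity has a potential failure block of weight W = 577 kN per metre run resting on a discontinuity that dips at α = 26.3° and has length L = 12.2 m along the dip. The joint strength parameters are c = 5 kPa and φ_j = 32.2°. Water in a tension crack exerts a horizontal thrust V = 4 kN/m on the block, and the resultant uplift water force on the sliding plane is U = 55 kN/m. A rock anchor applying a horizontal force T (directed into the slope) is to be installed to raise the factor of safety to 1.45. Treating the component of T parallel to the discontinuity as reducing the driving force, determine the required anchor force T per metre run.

Resolving forces along and normal to the sliding plane, with the horizontal anchor force T adding T·sinα to the effective normal force and T·cosα acting up the plane against the driving force:
FS = [cL + (W cosα − U − V sinα + T sinα) tanφ_j] / [W sinα + V cosα − T cosα]
Without the anchor: N' = 460.5 kN/m, driving T_d = 259.2 kN/m, resisting R = 5·12.2 + 460.5·tan32.2° = 351.0 kN/m, FS = 1.35.
Setting FS = 1.45 and solving for T:
1.45·(259.2 − T cos26.3°) = 351.0 + T sin26.3°·tan32.2°
T·(sin26.3°·tan32.2° + 1.45·cos26.3°) = 1.45·259.2 − 351.0
T·(0.4431·0.6297 + 1.45·0.8965) = 375.9 − 351.0 = 24.9
T·1.5789 = 24.9
T = 15.8 kN/m

T = 16 kN/m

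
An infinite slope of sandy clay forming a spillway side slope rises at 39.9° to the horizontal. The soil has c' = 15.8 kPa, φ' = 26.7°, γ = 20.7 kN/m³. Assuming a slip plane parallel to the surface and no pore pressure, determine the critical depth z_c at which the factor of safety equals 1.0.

z_c = 3.89 m

Setting FS = 1.00 in FS = [c' + γz cos²β tanφ'] / [γz sinβ cosβ] and solving for z:
z = c' / [γ cosβ (FS·sinβ − cosβ·tanφ')]
  = 15.8 / [20.7·cos39.9°·(1.00·sin39.9° − cos39.9°·tan26.7°)]
  = 15.8 / [20.7·0.7672·(1.00·0.6414 − 0.7672·0.5029)]
  = 15.8 / 4.0591 = 3.892 m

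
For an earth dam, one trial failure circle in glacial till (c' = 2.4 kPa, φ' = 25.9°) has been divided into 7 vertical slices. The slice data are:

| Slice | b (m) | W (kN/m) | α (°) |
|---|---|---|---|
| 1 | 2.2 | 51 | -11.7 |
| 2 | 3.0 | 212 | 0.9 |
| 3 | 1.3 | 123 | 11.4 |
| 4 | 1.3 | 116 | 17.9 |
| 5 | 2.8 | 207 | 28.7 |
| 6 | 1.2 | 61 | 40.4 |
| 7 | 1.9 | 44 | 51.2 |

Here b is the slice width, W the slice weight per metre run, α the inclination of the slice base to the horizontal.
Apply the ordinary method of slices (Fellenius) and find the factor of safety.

Ordinary method of slices: FS = Σ[c'·Δl_i + (W_i cosα_i)·tanφ'] / Σ W_i sinα_i, with Δl_i = b_i / cosα_i.
Slice 1: Δl = 2.2/cos(-11.7°) = 2.247 m; N'_1 = 51·cos(-11.7°) = 49.9; c'Δl = 5.39; W sinα = -10.3
Slice 2: Δl = 3.0/cos0.9° = 3.000 m; N'_2 = 212·cos0.9° = 212.0; c'Δl = 7.20; W sinα = 3.3
Slice 3: Δl = 1.3/cos11.4° = 1.326 m; N'_3 = 123·cos11.4° = 120.6; c'Δl = 3.18; W sinα = 24.3
Slice 4: Δl = 1.3/cos17.9° = 1.366 m; N'_4 = 116·cos17.9° = 110.4; c'Δl = 3.28; W sinα = 35.7
Slice 5: Δl = 2.8/cos28.7° = 3.192 m; N'_5 = 207·cos28.7° = 181.6; c'Δl = 7.66; W sinα = 99.4
Slice 6: Δl = 1.2/cos40.4° = 1.576 m; N'_6 = 61·cos40.4° = 46.5; c'Δl = 3.78; W sinα = 39.5
Slice 7: Δl = 1.9/cos51.2° = 3.032 m; N'_7 = 44·cos51.2° = 27.6; c'Δl = 7.28; W sinα = 34.3
Σc'Δl = 37.8 kN/m; ΣN' = 748.5 kN/m; ΣW sinα = 226.2 kN/m
Resisting = 37.8 + 748.5·tan25.9° = 37.8 + 363.4 = 401.2 kN/m
FS = 401.2 / 226.2 = 1.774

FS = 1.77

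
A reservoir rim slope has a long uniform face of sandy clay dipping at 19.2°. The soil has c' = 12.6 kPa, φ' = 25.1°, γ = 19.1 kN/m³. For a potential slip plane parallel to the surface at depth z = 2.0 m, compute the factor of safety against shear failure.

FS = 2.41

For an infinite slope with a slip plane parallel to the surface (no pore pressure): FS = [c' + γz cos²β tanφ'] / [γz sinβ cosβ].
γz = 19.1·2.0 = 38.20 kN/m²
Numerator = 12.6 + 38.20·cos²19.2°·tan25.1° = 12.6 + 38.20·0.8918·0.4684 = 28.559 kPa
Denominator = 38.20·sin19.2°·cos19.2° = 38.20·0.3289·0.9444 = 11.864 kPa
FS = 28.559 / 11.864 = 2.407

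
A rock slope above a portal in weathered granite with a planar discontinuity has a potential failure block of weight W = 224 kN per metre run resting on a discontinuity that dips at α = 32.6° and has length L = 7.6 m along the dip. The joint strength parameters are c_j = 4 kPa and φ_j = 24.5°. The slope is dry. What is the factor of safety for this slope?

Resolving the block weight along and normal to the plane and applying the Mohr–Coulomb strength on the joint:
N' = W cosα = 224·cos32.6° = 188.7 kN/m
Driving force T = W sinα = 224·sin32.6° = 120.7 kN/m
Resisting force R = c_j·L + N'·tanφ_j = 4·7.6 + 188.7·tan24.5° = 30.4 + 86.0 = 116.4 kN/m
FS = R / T = 116.4 / 120.7 = 0.964

FS = 0.96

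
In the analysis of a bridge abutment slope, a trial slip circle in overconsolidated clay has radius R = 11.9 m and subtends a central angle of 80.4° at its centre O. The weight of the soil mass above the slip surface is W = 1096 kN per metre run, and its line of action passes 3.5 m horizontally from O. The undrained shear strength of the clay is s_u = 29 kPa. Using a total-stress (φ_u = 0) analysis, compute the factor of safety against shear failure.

Taking moments about the centre O, the resisting moment is provided by the undrained shear strength acting along the arc:
Arc length L_a = R·θ = 11.9·(80.4°·π/180) = 11.9·1.4032 = 16.70 m
M_R = s_u·L_a·R = 29·16.70·11.9 = 5762.7 kN·m/m
M_D = W·d = 1096·3.5 = 3836.0 kN·m/m
FS = M_R / M_D = 5762.7 / 3836.0 = 1.502

FS = 1.50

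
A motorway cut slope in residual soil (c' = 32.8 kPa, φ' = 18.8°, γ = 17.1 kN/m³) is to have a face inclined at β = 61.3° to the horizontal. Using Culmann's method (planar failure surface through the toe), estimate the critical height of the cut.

H_c = 24.25 m

Culmann's analysis gives the critical failure plane at α_cr = (β + φ')/2 = (61.3 + 18.8)/2 = 40.0°, and the critical height
H_c = (4c'/γ) · sinβ cosφ' / [1 − cos(β − φ')]
    = (4·32.8/17.1) · sin61.3°·cos18.8° / [1 − cos(42.5°)]
    = 7.673 · 0.8771·0.9466 / [1 − 0.7373]
    = 7.673 · 0.8303 / 0.2627
    = 24.25 m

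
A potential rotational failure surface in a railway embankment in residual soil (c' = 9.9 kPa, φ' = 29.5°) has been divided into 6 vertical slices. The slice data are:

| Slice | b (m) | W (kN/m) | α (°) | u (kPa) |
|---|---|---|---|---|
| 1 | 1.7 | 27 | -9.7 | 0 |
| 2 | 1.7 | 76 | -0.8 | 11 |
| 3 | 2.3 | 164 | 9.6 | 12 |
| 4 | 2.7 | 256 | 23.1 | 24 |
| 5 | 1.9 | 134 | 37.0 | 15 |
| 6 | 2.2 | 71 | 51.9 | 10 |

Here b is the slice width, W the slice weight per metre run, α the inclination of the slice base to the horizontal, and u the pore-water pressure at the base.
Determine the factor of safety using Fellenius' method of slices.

FS = 1.57

Ordinary method of slices: FS = Σ[c'·Δl_i + (W_i cosα_i − u_i·Δl_i)·tanφ'] / Σ W_i sinα_i, with Δl_i = b_i / cosα_i.
Slice 1: Δl = 1.7/cos(-9.7°) = 1.725 m; N'_1 = 27·cos(-9.7°) − 0·1.725 = 26.6; c'Δl = 17.07; W sinα = -4.5
Slice 2: Δl = 1.7/cos(-0.8°) = 1.700 m; N'_2 = 76·cos(-0.8°) − 11·1.700 = 57.3; c'Δl = 16.83; W sinα = -1.1
Slice 3: Δl = 2.3/cos9.6° = 2.333 m; N'_3 = 164·cos9.6° − 12·2.333 = 133.7; c'Δl = 23.09; W sinα = 27.4
Slice 4: Δl = 2.7/cos23.1° = 2.935 m; N'_4 = 256·cos23.1° − 24·2.935 = 165.0; c'Δl = 29.06; W sinα = 100.4
Slice 5: Δl = 1.9/cos37.0° = 2.379 m; N'_5 = 134·cos37.0° − 15·2.379 = 71.3; c'Δl = 23.55; W sinα = 80.6
Slice 6: Δl = 2.2/cos51.9° = 3.565 m; N'_6 = 71·cos51.9° − 10·3.565 = 8.2; c'Δl = 35.30; W sinα = 55.9
Σc'Δl = 144.9 kN/m; ΣN' = 462.1 kN/m; ΣW sinα = 258.7 kN/m
Resisting = 144.9 + 462.1·tan29.5° = 144.9 + 261.5 = 406.4 kN/m
FS = 406.4 / 258.7 = 1.571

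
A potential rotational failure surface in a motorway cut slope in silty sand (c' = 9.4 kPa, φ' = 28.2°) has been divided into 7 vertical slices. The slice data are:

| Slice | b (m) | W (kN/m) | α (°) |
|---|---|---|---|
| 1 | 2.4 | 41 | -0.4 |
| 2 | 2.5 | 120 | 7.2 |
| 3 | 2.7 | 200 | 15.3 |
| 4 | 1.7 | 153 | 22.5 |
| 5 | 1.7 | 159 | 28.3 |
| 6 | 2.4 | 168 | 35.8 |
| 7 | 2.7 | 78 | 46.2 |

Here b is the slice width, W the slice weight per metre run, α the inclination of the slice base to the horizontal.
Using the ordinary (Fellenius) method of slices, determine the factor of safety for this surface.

Ordinary method of slices: FS = Σ[c'·Δl_i + (W_i cosα_i)·tanφ'] / Σ W_i sinα_i, with Δl_i = b_i / cosα_i.
Slice 1: Δl = 2.4/cos(-0.4°) = 2.400 m; N'_1 = 41·cos(-0.4°) = 41.0; c'Δl = 22.56; W sinα = -0.3
Slice 2: Δl = 2.5/cos7.2° = 2.520 m; N'_2 = 120·cos7.2° = 119.1; c'Δl = 23.69; W sinα = 15.0
Slice 3: Δl = 2.7/cos15.3° = 2.799 m; N'_3 = 200·cos15.3° = 192.9; c'Δl = 26.31; W sinα = 52.8
Slice 4: Δl = 1.7/cos22.5° = 1.840 m; N'_4 = 153·cos22.5° = 141.4; c'Δl = 17.30; W sinα = 58.6
Slice 5: Δl = 1.7/cos28.3° = 1.931 m; N'_5 = 159·cos28.3° = 140.0; c'Δl = 18.15; W sinα = 75.4
Slice 6: Δl = 2.4/cos35.8° = 2.959 m; N'_6 = 168·cos35.8° = 136.3; c'Δl = 27.82; W sinα = 98.3
Slice 7: Δl = 2.7/cos46.2° = 3.901 m; N'_7 = 78·cos46.2° = 54.0; c'Δl = 36.67; W sinα = 56.3
Σc'Δl = 172.5 kN/m; ΣN' = 824.6 kN/m; ΣW sinα = 356.0 kN/m
Resisting = 172.5 + 824.6·tan28.2° = 172.5 + 442.1 = 614.6 kN/m
FS = 614.6 / 356.0 = 1.726

FS = 1.73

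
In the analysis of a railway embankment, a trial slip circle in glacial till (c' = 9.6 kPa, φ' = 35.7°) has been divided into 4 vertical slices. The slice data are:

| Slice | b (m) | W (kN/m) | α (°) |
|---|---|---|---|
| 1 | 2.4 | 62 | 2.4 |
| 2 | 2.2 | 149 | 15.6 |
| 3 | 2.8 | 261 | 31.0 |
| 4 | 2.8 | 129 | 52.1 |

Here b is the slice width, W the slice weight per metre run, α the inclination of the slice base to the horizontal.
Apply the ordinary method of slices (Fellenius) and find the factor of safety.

FS = 1.74

Ordinary method of slices: FS = Σ[c'·Δl_i + (W_i cosα_i)·tanφ'] / Σ W_i sinα_i, with Δl_i = b_i / cosα_i.
Slice 1: Δl = 2.4/cos2.4° = 2.402 m; N'_1 = 62·cos2.4° = 61.9; c'Δl = 23.06; W sinα = 2.6
Slice 2: Δl = 2.2/cos15.6° = 2.284 m; N'_2 = 149·cos15.6° = 143.5; c'Δl = 21.93; W sinα = 40.1
Slice 3: Δl = 2.8/cos31.0° = 3.267 m; N'_3 = 261·cos31.0° = 223.7; c'Δl = 31.36; W sinα = 134.4
Slice 4: Δl = 2.8/cos52.1° = 4.558 m; N'_4 = 129·cos52.1° = 79.2; c'Δl = 43.76; W sinα = 101.8
Σc'Δl = 120.1 kN/m; ΣN' = 508.4 kN/m; ΣW sinα = 278.9 kN/m
Resisting = 120.1 + 508.4·tan35.7° = 120.1 + 365.3 = 485.4 kN/m
FS = 485.4 / 278.9 = 1.741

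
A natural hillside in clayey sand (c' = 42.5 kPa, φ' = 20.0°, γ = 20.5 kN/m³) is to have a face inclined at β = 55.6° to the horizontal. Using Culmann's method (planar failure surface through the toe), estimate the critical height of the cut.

H_c = 34.40 m

Culmann's analysis gives the critical failure plane at α_cr = (β + φ')/2 = (55.6 + 20.0)/2 = 37.8°, and the critical height
H_c = (4c'/γ) · sinβ cosφ' / [1 − cos(β − φ')]
    = (4·42.5/20.5) · sin55.6°·cos20.0° / [1 − cos(35.6°)]
    = 8.293 · 0.8251·0.9397 / [1 − 0.8131]
    = 8.293 · 0.7754 / 0.1869
    = 34.40 m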